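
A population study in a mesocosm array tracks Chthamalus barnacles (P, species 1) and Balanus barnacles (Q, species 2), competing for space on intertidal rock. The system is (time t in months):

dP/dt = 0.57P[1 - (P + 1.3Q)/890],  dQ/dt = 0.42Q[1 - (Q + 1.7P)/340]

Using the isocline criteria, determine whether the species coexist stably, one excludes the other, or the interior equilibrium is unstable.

species 1 excludes species 2

Compare the nullcline intercepts: K1/α12 = 890/1.3 = 685 > K2 = 340; K2/α21 = 340/1.7 = 200 < K1 = 890.
Since the inequalities point opposite ways, species 1 can invade but species 2 cannot.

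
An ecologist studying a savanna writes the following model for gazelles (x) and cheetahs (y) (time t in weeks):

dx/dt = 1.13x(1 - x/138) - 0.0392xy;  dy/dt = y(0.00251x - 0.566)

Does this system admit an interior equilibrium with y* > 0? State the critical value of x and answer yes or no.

Threshold x = 225; K < 225, so no, the predator goes extinct.

The predator equation gives dy/dt > 0 only when x > 0.566/0.00251 = 225.
Without the predator, x → K = 138. Since 138 < 225, the predator cannot invade.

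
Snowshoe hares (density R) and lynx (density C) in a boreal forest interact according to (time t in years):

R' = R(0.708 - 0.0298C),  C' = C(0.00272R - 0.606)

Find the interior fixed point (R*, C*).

R* ≈ 223, C* ≈ 23.8

Set dC/dt = 0 with C > 0: 0.00272R - 0.606 = 0, so R* = 0.606/0.00272 = 223.
Set dR/dt = 0 with R > 0: 0.708 - 0.0298C = 0, so C* = 0.708/0.0298 = 23.8.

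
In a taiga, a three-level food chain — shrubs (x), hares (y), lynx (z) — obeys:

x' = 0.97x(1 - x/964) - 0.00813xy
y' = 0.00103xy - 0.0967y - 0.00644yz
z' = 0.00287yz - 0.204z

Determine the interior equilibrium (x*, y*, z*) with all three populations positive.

x* ≈ 390, y* ≈ 71.1, z* ≈ 47.3

From dz/dt = 0: 0.00287y* = 0.204, so y* = 71.1.
From dx/dt = 0: 0.97(1 - x*/964) = 0.00813·71.1, giving x* = 964·(1 - 0.596) = 390.
From dy/dt = 0: 0.00103·390 - 0.0967 = 0.00644z*, so z* = 0.305/0.00644 = 47.3.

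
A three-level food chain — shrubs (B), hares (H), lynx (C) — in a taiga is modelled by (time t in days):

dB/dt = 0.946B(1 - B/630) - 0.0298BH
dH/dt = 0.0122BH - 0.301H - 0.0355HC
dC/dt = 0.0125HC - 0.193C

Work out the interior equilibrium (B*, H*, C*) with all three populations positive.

From dC/dt = 0: 0.0125H* = 0.193, so H* = 15.4.
From dB/dt = 0: 0.946(1 - B*/630) = 0.0298·15.4, giving B* = 630·(1 - 0.486) = 324.
From dH/dt = 0: 0.0122·324 - 0.301 = 0.0355C*, so C* = 3.65/0.0355 = 103.

B* ≈ 324, H* ≈ 15.4, C* ≈ 103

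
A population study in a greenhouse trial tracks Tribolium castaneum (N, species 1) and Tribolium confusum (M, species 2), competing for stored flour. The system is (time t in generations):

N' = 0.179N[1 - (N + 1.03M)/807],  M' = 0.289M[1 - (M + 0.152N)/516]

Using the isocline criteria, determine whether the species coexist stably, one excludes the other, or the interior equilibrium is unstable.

stable coexistence

Compare the nullcline intercepts: K1/α12 = 807/1.03 = 783 > K2 = 516; K2/α21 = 516/0.152 = 3390 > K1 = 807.
Since both inequalities hold, each species can invade when rare, so the interior equilibrium is stable.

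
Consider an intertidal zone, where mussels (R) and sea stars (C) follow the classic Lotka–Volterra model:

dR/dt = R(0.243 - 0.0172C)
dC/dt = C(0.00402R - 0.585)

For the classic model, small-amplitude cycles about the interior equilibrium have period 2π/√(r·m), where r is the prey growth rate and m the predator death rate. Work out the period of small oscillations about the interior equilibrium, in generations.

T ≈ 16.7 generations

Here r = 0.243 and m = 0.585, so r·m = 0.142.
ω = √0.142 = 0.377 per generation, hence T = 2π/ω ≈ 16.7 generations.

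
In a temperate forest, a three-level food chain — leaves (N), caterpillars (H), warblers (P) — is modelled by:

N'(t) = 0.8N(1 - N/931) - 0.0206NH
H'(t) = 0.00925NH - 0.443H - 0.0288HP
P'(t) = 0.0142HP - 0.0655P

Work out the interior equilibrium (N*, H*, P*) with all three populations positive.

From dP/dt = 0: 0.0142H* = 0.0655, so H* = 4.61.
From dN/dt = 0: 0.8(1 - N*/931) = 0.0206·4.61, giving N* = 931·(1 - 0.119) = 820.
From dH/dt = 0: 0.00925·820 - 0.443 = 0.0288P*, so P* = 7.15/0.0288 = 248.

N* ≈ 820, H* ≈ 4.61, P* ≈ 248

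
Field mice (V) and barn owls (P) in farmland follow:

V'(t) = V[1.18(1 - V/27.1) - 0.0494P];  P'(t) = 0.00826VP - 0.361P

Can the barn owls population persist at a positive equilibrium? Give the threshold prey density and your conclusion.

Threshold V = 43.7; K < 43.7, so no, the predator goes extinct.

The predator equation gives dP/dt > 0 only when V > 0.361/0.00826 = 43.7.
Without the predator, V → K = 27.1. Since 27.1 < 43.7, the predator cannot invade.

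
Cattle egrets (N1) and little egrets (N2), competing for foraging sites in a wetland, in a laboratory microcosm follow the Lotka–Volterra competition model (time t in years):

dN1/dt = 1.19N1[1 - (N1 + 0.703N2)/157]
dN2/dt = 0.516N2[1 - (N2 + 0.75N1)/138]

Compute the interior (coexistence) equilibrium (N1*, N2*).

Setting both brackets to zero gives the nullclines N1 + 0.703N2 = 157 and 0.75N1 + N2 = 138.
Substituting N2 = 138 - 0.75N1 into the first: N1(1 - 0.703·0.75) = 157 - 0.703·138.
So N1* = 60/0.473 = 127, and then N2* = 138 - 0.75·127 = 42.8.

N1* ≈ 127, N2* ≈ 42.8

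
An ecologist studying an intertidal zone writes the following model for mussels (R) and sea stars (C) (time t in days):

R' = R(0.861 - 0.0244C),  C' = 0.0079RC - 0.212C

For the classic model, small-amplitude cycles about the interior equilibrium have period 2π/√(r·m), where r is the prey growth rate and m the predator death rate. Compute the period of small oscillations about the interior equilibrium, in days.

Here r = 0.861 and m = 0.212, so r·m = 0.183.
ω = √0.183 = 0.427 per day, hence T = 2π/ω ≈ 14.7 days.

T ≈ 14.7 days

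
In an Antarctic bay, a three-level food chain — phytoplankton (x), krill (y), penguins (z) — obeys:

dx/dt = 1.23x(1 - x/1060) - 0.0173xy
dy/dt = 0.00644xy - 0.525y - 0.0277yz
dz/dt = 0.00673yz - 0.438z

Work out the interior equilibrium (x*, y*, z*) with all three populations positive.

From dz/dt = 0: 0.00673y* = 0.438, so y* = 65.1.
From dx/dt = 0: 1.23(1 - x*/1060) = 0.0173·65.1, giving x* = 1060·(1 - 0.915) = 89.7.
From dy/dt = 0: 0.00644·89.7 - 0.525 = 0.0277z*, so z* = 0.0527/0.0277 = 1.9.

x* ≈ 89.7, y* ≈ 65.1, z* ≈ 1.9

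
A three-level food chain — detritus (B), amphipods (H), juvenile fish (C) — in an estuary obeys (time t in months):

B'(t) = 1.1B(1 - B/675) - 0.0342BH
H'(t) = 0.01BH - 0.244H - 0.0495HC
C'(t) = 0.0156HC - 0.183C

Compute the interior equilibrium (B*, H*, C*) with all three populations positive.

B* ≈ 429, H* ≈ 11.7, C* ≈ 81.7

From dC/dt = 0: 0.0156H* = 0.183, so H* = 11.7.
From dB/dt = 0: 1.1(1 - B*/675) = 0.0342·11.7, giving B* = 675·(1 - 0.365) = 429.
From dH/dt = 0: 0.01·429 - 0.244 = 0.0495C*, so C* = 4.04/0.0495 = 81.7.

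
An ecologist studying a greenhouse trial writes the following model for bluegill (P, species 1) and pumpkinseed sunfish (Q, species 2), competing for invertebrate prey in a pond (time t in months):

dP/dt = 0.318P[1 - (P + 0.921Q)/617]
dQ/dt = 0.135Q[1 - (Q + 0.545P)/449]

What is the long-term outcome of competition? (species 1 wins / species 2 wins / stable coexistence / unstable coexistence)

Compare the nullcline intercepts: K1/α12 = 617/0.921 = 670 > K2 = 449; K2/α21 = 449/0.545 = 824 > K1 = 617.
Since both inequalities hold, each species can invade when rare, so the interior equilibrium is stable.

stable coexistence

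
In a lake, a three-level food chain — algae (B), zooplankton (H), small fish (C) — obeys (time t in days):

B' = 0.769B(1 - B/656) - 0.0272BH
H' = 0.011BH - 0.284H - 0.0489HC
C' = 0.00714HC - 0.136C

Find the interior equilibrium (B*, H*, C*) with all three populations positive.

B* ≈ 214, H* ≈ 19, C* ≈ 42.3

From dC/dt = 0: 0.00714H* = 0.136, so H* = 19.
From dB/dt = 0: 0.769(1 - B*/656) = 0.0272·19, giving B* = 656·(1 - 0.674) = 214.
From dH/dt = 0: 0.011·214 - 0.284 = 0.0489C*, so C* = 2.07/0.0489 = 42.3.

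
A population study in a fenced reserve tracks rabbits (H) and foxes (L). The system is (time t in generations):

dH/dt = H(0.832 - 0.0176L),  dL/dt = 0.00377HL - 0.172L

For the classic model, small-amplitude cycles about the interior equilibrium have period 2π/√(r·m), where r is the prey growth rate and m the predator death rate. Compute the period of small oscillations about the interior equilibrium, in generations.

Here r = 0.832 and m = 0.172, so r·m = 0.143.
ω = √0.143 = 0.378 per generation, hence T = 2π/ω ≈ 16.6 generations.

T ≈ 16.6 generations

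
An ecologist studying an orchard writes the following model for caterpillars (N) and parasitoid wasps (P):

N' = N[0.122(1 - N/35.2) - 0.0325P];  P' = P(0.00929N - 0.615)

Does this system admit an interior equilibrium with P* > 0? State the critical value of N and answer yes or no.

Threshold N = 66.2; K < 66.2, so no, the predator goes extinct.

The predator equation gives dP/dt > 0 only when N > 0.615/0.00929 = 66.2.
Without the predator, N → K = 35.2. Since 35.2 < 66.2, the predator cannot invade.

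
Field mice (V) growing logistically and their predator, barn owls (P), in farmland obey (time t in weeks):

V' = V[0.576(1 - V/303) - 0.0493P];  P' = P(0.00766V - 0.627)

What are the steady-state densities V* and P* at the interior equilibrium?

From dP/dt = 0 with P > 0: 0.00766V* = 0.627, so V* = 81.9.
Substitute into dV/dt = 0: 0.576(1 - 81.9/303) = 0.0493P*.
The bracket is 0.73, giving P* = 0.42/0.0493 = 8.53.

V* ≈ 81.9, P* ≈ 8.53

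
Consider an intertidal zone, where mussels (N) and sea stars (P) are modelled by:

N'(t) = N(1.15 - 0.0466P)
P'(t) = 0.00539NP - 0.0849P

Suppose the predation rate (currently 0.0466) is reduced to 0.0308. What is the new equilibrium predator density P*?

At the interior fixed point, setting dN/dt = 0 with N > 0 fixes P* = (prey growth rate)/(NP coefficient) — independent of the other coefficients.
With the change, P* = 1.15/0.0308 = 37.3; it rises from 24.7.

P* ≈ 37.3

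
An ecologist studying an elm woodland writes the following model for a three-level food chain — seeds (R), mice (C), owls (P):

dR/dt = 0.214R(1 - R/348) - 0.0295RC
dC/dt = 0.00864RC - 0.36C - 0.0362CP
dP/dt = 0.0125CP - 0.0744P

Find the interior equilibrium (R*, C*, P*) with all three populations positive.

From dP/dt = 0: 0.0125C* = 0.0744, so C* = 5.95.
From dR/dt = 0: 0.214(1 - R*/348) = 0.0295·5.95, giving R* = 348·(1 - 0.82) = 62.5.
From dC/dt = 0: 0.00864·62.5 - 0.36 = 0.0362P*, so P* = 0.18/0.0362 = 4.97.

R* ≈ 62.5, C* ≈ 5.95, P* ≈ 4.97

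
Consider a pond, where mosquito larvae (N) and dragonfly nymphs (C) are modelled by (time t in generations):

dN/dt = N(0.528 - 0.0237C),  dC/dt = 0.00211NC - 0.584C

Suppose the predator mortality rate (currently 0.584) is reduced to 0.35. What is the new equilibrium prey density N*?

N* ≈ 166

At the interior fixed point, setting dC/dt = 0 with C > 0 fixes N* = (predator death rate)/(NC coefficient) — independent of the other coefficients.
With the change, N* = 0.35/0.00211 = 166; it falls from 277.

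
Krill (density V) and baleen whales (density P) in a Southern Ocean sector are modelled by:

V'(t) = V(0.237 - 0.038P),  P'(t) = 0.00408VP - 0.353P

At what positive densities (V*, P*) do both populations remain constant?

Set dP/dt = 0 with P > 0: 0.00408V - 0.353 = 0, so V* = 0.353/0.00408 = 86.5.
Set dV/dt = 0 with V > 0: 0.237 - 0.038P = 0, so P* = 0.237/0.038 = 6.24.

V* ≈ 86.5, P* ≈ 6.24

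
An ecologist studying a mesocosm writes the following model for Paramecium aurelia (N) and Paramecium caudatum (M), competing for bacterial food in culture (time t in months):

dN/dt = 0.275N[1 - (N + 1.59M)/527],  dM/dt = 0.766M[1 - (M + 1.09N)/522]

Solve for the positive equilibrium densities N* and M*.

N* ≈ 413, M* ≈ 71.5

Setting both brackets to zero gives the nullclines N + 1.59M = 527 and 1.09N + M = 522.
Substituting M = 522 - 1.09N into the first: N(1 - 1.59·1.09) = 527 - 1.59·522.
So N* = -303/-0.733 = 413, and then M* = 522 - 1.09·413 = 71.5.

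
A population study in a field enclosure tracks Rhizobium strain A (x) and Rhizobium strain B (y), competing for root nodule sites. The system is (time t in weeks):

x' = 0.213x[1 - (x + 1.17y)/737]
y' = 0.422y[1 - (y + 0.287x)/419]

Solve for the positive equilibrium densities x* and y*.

Setting both brackets to zero gives the nullclines x + 1.17y = 737 and 0.287x + y = 419.
Substituting y = 419 - 0.287x into the first: x(1 - 1.17·0.287) = 737 - 1.17·419.
So x* = 247/0.664 = 372, and then y* = 419 - 0.287·372 = 312.

x* ≈ 372, y* ≈ 312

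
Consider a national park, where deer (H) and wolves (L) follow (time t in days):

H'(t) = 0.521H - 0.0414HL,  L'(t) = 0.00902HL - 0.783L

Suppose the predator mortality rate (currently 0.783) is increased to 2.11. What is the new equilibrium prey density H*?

At the interior fixed point, setting dL/dt = 0 with L > 0 fixes H* = (predator death rate)/(HL coefficient) — independent of the other coefficients.
With the change, H* = 2.11/0.00902 = 234; it rises from 86.8.

H* ≈ 234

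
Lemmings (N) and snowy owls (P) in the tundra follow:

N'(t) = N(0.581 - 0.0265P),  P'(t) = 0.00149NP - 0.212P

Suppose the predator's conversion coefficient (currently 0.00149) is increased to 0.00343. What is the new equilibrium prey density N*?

At the interior fixed point, setting dP/dt = 0 with P > 0 fixes N* = (predator death rate)/(NP coefficient) — independent of the other coefficients.
With the change, N* = 0.212/0.00343 = 61.8; it falls from 142.

N* ≈ 61.8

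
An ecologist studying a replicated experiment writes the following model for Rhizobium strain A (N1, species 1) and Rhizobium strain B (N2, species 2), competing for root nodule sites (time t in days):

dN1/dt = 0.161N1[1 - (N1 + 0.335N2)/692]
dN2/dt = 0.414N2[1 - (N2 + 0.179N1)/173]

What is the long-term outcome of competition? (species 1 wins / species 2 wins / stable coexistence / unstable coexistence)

Compare the nullcline intercepts: K1/α12 = 692/0.335 = 2070 > K2 = 173; K2/α21 = 173/0.179 = 966 > K1 = 692.
Since both inequalities hold, each species can invade when rare, so the interior equilibrium is stable.

stable coexistence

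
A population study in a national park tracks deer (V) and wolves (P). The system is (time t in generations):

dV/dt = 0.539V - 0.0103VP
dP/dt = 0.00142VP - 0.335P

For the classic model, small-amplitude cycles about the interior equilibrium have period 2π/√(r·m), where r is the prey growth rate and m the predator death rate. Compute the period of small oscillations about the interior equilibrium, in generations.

T ≈ 14.8 generations

Here r = 0.539 and m = 0.335, so r·m = 0.181.
ω = √0.181 = 0.425 per generation, hence T = 2π/ω ≈ 14.8 generations.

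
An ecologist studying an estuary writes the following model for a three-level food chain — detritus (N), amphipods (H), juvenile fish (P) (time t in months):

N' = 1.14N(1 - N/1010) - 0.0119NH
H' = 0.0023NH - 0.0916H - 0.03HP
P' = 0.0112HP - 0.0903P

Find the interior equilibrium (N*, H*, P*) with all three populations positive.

From dP/dt = 0: 0.0112H* = 0.0903, so H* = 8.06.
From dN/dt = 0: 1.14(1 - N*/1010) = 0.0119·8.06, giving N* = 1010·(1 - 0.0842) = 925.
From dH/dt = 0: 0.0023·925 - 0.0916 = 0.03P*, so P* = 2.04/0.03 = 67.9.

N* ≈ 925, H* ≈ 8.06, P* ≈ 67.9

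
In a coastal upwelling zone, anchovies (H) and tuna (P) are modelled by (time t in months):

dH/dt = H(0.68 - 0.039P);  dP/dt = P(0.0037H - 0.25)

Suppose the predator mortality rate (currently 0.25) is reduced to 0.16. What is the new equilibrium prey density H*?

H* ≈ 43.2

At the interior fixed point, setting dP/dt = 0 with P > 0 fixes H* = (predator death rate)/(HP coefficient) — independent of the other coefficients.
With the change, H* = 0.16/0.0037 = 43.2; it falls from 67.6.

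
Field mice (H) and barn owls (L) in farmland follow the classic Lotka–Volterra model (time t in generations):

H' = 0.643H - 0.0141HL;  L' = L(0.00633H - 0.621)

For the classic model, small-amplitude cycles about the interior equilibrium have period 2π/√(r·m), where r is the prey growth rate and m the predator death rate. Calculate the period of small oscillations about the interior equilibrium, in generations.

Here r = 0.643 and m = 0.621, so r·m = 0.399.
ω = √0.399 = 0.632 per generation, hence T = 2π/ω ≈ 9.94 generations.

T ≈ 9.94 generations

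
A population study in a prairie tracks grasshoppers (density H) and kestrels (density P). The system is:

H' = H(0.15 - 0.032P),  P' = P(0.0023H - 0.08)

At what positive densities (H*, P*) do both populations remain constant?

H* ≈ 34.8, P* ≈ 4.69

Set dP/dt = 0 with P > 0: 0.0023H - 0.08 = 0, so H* = 0.08/0.0023 = 34.8.
Set dH/dt = 0 with H > 0: 0.15 - 0.032P = 0, so P* = 0.15/0.032 = 4.69.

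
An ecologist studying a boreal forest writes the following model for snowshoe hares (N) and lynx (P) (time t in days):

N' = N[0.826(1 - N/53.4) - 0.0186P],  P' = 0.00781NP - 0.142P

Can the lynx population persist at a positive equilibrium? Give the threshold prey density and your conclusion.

Threshold N = 18.2; K > 18.2, so yes, the predator persists.

The predator equation gives dP/dt > 0 only when N > 0.142/0.00781 = 18.2.
Without the predator, N → K = 53.4. Since 53.4 > 18.2, the predator can invade and persist.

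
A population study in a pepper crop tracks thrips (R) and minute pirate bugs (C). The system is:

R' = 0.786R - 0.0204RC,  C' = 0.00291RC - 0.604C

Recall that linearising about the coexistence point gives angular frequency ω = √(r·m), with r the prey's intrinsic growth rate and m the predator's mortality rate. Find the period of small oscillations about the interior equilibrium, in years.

T ≈ 9.12 years

Here r = 0.786 and m = 0.604, so r·m = 0.475.
ω = √0.475 = 0.689 per year, hence T = 2π/ω ≈ 9.12 years.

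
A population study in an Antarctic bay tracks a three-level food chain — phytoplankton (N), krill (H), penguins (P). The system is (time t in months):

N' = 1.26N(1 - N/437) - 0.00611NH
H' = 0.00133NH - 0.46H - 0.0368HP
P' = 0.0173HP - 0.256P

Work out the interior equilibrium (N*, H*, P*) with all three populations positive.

N* ≈ 406, H* ≈ 14.8, P* ≈ 2.16

From dP/dt = 0: 0.0173H* = 0.256, so H* = 14.8.
From dN/dt = 0: 1.26(1 - N*/437) = 0.00611·14.8, giving N* = 437·(1 - 0.0718) = 406.
From dH/dt = 0: 0.00133·406 - 0.46 = 0.0368P*, so P* = 0.0795/0.0368 = 2.16.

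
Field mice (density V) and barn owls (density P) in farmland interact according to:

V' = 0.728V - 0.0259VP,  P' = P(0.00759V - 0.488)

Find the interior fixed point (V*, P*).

Set dP/dt = 0 with P > 0: 0.00759V - 0.488 = 0, so V* = 0.488/0.00759 = 64.3.
Set dV/dt = 0 with V > 0: 0.728 - 0.0259P = 0, so P* = 0.728/0.0259 = 28.1.

V* ≈ 64.3, P* ≈ 28.1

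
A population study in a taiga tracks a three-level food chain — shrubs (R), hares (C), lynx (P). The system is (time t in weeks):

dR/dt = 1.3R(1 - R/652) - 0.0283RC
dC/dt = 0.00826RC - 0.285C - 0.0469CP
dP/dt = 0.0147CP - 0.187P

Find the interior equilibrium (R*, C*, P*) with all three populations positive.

R* ≈ 471, C* ≈ 12.7, P* ≈ 77

From dP/dt = 0: 0.0147C* = 0.187, so C* = 12.7.
From dR/dt = 0: 1.3(1 - R*/652) = 0.0283·12.7, giving R* = 652·(1 - 0.277) = 471.
From dC/dt = 0: 0.00826·471 - 0.285 = 0.0469P*, so P* = 3.61/0.0469 = 77.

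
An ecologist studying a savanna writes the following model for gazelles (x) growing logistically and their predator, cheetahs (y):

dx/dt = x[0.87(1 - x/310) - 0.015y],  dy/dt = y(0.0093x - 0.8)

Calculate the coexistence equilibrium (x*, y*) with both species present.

From dy/dt = 0 with y > 0: 0.0093x* = 0.8, so x* = 86.
Substitute into dx/dt = 0: 0.87(1 - 86/310) = 0.015y*.
The bracket is 0.723, giving y* = 0.629/0.015 = 41.9.

x* ≈ 86, y* ≈ 41.9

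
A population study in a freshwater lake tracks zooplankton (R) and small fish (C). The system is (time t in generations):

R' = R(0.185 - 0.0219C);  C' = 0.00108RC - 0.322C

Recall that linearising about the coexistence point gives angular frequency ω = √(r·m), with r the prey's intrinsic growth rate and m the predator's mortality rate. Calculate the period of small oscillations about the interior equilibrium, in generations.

Here r = 0.185 and m = 0.322, so r·m = 0.0596.
ω = √0.0596 = 0.244 per generation, hence T = 2π/ω ≈ 25.7 generations.

T ≈ 25.7 generations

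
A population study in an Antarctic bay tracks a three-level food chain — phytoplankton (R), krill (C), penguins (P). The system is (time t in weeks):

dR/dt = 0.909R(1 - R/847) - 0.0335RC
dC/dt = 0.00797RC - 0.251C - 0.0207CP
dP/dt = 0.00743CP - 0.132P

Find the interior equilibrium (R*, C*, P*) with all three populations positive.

From dP/dt = 0: 0.00743C* = 0.132, so C* = 17.8.
From dR/dt = 0: 0.909(1 - R*/847) = 0.0335·17.8, giving R* = 847·(1 - 0.655) = 292.
From dC/dt = 0: 0.00797·292 - 0.251 = 0.0207P*, so P* = 2.08/0.0207 = 100.

R* ≈ 292, C* ≈ 17.8, P* ≈ 100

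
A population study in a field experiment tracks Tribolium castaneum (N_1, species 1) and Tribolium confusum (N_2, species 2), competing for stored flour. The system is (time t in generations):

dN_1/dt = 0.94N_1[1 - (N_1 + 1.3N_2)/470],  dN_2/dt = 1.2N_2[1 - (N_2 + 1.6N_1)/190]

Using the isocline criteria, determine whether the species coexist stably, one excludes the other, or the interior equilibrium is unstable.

Compare the nullcline intercepts: K1/α12 = 470/1.3 = 362 > K2 = 190; K2/α21 = 190/1.6 = 119 < K1 = 470.
Since the inequalities point opposite ways, species 1 can invade but species 2 cannot.

species 1 excludes species 2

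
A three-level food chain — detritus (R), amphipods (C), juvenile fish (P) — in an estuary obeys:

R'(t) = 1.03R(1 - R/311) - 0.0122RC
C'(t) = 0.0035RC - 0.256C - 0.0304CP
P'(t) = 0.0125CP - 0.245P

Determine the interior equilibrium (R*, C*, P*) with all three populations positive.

From dP/dt = 0: 0.0125C* = 0.245, so C* = 19.6.
From dR/dt = 0: 1.03(1 - R*/311) = 0.0122·19.6, giving R* = 311·(1 - 0.232) = 239.
From dC/dt = 0: 0.0035·239 - 0.256 = 0.0304P*, so P* = 0.58/0.0304 = 19.1.

R* ≈ 239, C* ≈ 19.6, P* ≈ 19.1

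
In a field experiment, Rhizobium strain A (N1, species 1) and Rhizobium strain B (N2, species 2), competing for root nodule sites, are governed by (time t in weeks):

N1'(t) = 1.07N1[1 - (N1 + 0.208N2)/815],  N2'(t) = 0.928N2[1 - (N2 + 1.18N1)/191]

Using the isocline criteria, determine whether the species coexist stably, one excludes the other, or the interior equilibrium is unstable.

Compare the nullcline intercepts: K1/α12 = 815/0.208 = 3920 > K2 = 191; K2/α21 = 191/1.18 = 162 < K1 = 815.
Since the inequalities point opposite ways, species 1 can invade but species 2 cannot.

species 1 excludes species 2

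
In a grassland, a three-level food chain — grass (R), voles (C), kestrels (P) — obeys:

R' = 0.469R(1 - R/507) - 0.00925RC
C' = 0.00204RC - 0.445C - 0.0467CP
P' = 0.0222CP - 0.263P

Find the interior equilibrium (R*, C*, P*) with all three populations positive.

R* ≈ 389, C* ≈ 11.8, P* ≈ 7.44

From dP/dt = 0: 0.0222C* = 0.263, so C* = 11.8.
From dR/dt = 0: 0.469(1 - R*/507) = 0.00925·11.8, giving R* = 507·(1 - 0.234) = 389.
From dC/dt = 0: 0.00204·389 - 0.445 = 0.0467P*, so P* = 0.348/0.0467 = 7.44.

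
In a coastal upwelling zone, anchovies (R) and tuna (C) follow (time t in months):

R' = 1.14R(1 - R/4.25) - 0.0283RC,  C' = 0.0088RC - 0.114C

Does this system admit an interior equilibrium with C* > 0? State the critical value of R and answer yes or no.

The predator equation gives dC/dt > 0 only when R > 0.114/0.0088 = 13.
Without the predator, R → K = 4.25. Since 4.25 < 13, the predator cannot invade.

Threshold R = 13; K < 13, so no, the predator goes extinct.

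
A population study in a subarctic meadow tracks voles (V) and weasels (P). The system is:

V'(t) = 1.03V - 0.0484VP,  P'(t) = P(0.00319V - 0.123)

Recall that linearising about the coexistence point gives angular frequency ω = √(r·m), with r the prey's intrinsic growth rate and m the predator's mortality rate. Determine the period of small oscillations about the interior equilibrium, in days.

Here r = 1.03 and m = 0.123, so r·m = 0.127.
ω = √0.127 = 0.356 per day, hence T = 2π/ω ≈ 17.7 days.

T ≈ 17.7 days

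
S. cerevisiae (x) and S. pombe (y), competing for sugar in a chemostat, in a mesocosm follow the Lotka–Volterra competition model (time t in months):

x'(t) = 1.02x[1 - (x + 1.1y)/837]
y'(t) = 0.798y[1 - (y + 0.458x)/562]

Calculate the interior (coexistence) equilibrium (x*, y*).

Setting both brackets to zero gives the nullclines x + 1.1y = 837 and 0.458x + y = 562.
Substituting y = 562 - 0.458x into the first: x(1 - 1.1·0.458) = 837 - 1.1·562.
So x* = 219/0.496 = 441, and then y* = 562 - 0.458·441 = 360.

x* ≈ 441, y* ≈ 360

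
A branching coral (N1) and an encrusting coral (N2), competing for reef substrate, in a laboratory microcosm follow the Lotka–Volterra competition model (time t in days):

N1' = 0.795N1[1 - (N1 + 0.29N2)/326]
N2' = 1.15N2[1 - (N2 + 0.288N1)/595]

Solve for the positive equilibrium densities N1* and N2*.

Setting both brackets to zero gives the nullclines N1 + 0.29N2 = 326 and 0.288N1 + N2 = 595.
Substituting N2 = 595 - 0.288N1 into the first: N1(1 - 0.29·0.288) = 326 - 0.29·595.
So N1* = 153/0.916 = 167, and then N2* = 595 - 0.288·167 = 547.

N1* ≈ 167, N2* ≈ 547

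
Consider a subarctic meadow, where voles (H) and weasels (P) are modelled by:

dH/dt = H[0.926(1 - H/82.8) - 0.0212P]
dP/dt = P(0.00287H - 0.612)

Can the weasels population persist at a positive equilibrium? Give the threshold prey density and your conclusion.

The predator equation gives dP/dt > 0 only when H > 0.612/0.00287 = 213.
Without the predator, H → K = 82.8. Since 82.8 < 213, the predator cannot invade.

Threshold H = 213; K < 213, so no, the predator goes extinct.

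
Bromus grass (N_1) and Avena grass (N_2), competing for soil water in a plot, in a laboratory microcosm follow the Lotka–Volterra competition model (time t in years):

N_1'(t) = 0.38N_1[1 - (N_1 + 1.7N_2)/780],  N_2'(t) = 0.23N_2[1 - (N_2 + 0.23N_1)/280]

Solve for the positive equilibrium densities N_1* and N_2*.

Setting both brackets to zero gives the nullclines N_1 + 1.7N_2 = 780 and 0.23N_1 + N_2 = 280.
Substituting N_2 = 280 - 0.23N_1 into the first: N_1(1 - 1.7·0.23) = 780 - 1.7·280.
So N_1* = 304/0.609 = 499, and then N_2* = 280 - 0.23·499 = 165.

N_1* ≈ 499, N_2* ≈ 165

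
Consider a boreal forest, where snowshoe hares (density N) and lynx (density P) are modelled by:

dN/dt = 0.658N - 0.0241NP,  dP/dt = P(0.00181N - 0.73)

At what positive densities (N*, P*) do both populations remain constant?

N* ≈ 403, P* ≈ 27.3

Set dP/dt = 0 with P > 0: 0.00181N - 0.73 = 0, so N* = 0.73/0.00181 = 403.
Set dN/dt = 0 with N > 0: 0.658 - 0.0241P = 0, so P* = 0.658/0.0241 = 27.3.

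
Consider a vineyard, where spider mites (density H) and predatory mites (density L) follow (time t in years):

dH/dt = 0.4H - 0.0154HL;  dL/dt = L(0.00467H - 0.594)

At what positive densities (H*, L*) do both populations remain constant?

H* ≈ 127, L* ≈ 26

Set dL/dt = 0 with L > 0: 0.00467H - 0.594 = 0, so H* = 0.594/0.00467 = 127.
Set dH/dt = 0 with H > 0: 0.4 - 0.0154L = 0, so L* = 0.4/0.0154 = 26.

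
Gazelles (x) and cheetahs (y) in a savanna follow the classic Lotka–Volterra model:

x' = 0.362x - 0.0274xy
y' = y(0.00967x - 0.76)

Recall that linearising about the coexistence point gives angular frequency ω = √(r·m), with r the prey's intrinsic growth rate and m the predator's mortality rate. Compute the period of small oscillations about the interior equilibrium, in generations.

T ≈ 12 generations

Here r = 0.362 and m = 0.76, so r·m = 0.275.
ω = √0.275 = 0.525 per generation, hence T = 2π/ω ≈ 12 generations.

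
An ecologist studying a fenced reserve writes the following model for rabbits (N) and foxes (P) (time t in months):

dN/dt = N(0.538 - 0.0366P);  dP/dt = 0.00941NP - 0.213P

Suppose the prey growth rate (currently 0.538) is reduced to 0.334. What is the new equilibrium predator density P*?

At the interior fixed point, setting dN/dt = 0 with N > 0 fixes P* = (prey growth rate)/(NP coefficient) — independent of the other coefficients.
With the change, P* = 0.334/0.0366 = 9.13; it falls from 14.7.

P* ≈ 9.13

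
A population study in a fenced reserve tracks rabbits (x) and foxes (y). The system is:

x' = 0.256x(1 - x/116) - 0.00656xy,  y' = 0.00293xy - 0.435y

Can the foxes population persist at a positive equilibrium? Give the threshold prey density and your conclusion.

The predator equation gives dy/dt > 0 only when x > 0.435/0.00293 = 148.
Without the predator, x → K = 116. Since 116 < 148, the predator cannot invade.

Threshold x = 148; K < 148, so no, the predator goes extinct.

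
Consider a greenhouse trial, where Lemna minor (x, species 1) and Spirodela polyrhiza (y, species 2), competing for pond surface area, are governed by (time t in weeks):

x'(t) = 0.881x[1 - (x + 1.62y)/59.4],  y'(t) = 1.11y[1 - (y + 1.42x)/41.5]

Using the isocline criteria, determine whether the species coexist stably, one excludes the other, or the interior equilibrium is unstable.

unstable coexistence (outcome depends on initial conditions)

Compare the nullcline intercepts: K1/α12 = 59.4/1.62 = 36.7 < K2 = 41.5; K2/α21 = 41.5/1.42 = 29.2 < K1 = 59.4.
Since both are reversed, neither can invade when rare; the interior point is a saddle.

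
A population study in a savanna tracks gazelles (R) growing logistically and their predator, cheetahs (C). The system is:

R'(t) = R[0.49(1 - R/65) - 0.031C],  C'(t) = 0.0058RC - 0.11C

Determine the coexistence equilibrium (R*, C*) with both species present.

From dC/dt = 0 with C > 0: 0.0058R* = 0.11, so R* = 19.
Substitute into dR/dt = 0: 0.49(1 - 19/65) = 0.031C*.
The bracket is 0.708, giving C* = 0.347/0.031 = 11.2.

R* ≈ 19, C* ≈ 11.2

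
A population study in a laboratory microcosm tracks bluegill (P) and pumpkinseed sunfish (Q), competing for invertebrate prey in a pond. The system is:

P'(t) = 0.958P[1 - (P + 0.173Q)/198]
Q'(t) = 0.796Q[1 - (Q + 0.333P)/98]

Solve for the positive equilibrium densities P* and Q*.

P* ≈ 192, Q* ≈ 34

Setting both brackets to zero gives the nullclines P + 0.173Q = 198 and 0.333P + Q = 98.
Substituting Q = 98 - 0.333P into the first: P(1 - 0.173·0.333) = 198 - 0.173·98.
So P* = 181/0.942 = 192, and then Q* = 98 - 0.333·192 = 34.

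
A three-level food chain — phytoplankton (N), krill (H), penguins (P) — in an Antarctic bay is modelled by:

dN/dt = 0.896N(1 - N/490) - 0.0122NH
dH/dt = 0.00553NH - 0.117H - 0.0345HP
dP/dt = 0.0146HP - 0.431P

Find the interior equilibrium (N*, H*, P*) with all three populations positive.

From dP/dt = 0: 0.0146H* = 0.431, so H* = 29.5.
From dN/dt = 0: 0.896(1 - N*/490) = 0.0122·29.5, giving N* = 490·(1 - 0.402) = 293.
From dH/dt = 0: 0.00553·293 - 0.117 = 0.0345P*, so P* = 1.5/0.0345 = 43.6.

N* ≈ 293, H* ≈ 29.5, P* ≈ 43.6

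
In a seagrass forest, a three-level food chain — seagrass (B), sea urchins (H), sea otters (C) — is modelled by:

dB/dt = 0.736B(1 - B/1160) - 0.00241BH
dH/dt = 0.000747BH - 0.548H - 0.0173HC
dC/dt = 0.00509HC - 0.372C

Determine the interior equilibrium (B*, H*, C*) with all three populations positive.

B* ≈ 882, H* ≈ 73.1, C* ≈ 6.42

From dC/dt = 0: 0.00509H* = 0.372, so H* = 73.1.
From dB/dt = 0: 0.736(1 - B*/1160) = 0.00241·73.1, giving B* = 1160·(1 - 0.239) = 882.
From dH/dt = 0: 0.000747·882 - 0.548 = 0.0173C*, so C* = 0.111/0.0173 = 6.42.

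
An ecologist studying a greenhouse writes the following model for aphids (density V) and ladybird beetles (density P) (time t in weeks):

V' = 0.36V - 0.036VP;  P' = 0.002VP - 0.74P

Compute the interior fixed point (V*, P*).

V* ≈ 370, P* ≈ 10

Set dP/dt = 0 with P > 0: 0.002V - 0.74 = 0, so V* = 0.74/0.002 = 370.
Set dV/dt = 0 with V > 0: 0.36 - 0.036P = 0, so P* = 0.36/0.036 = 10.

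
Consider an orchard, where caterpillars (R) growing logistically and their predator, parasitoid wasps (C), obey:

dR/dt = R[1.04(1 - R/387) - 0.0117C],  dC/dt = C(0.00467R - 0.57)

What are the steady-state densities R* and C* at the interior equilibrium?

From dC/dt = 0 with C > 0: 0.00467R* = 0.57, so R* = 122.
Substitute into dR/dt = 0: 1.04(1 - 122/387) = 0.0117C*.
The bracket is 0.685, giving C* = 0.712/0.0117 = 60.9.

R* ≈ 122, C* ≈ 60.9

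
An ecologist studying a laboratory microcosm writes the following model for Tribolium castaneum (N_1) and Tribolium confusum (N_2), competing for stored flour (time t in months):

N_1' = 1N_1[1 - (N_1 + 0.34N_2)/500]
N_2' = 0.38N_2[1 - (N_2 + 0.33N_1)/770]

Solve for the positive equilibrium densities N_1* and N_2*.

Setting both brackets to zero gives the nullclines N_1 + 0.34N_2 = 500 and 0.33N_1 + N_2 = 770.
Substituting N_2 = 770 - 0.33N_1 into the first: N_1(1 - 0.34·0.33) = 500 - 0.34·770.
So N_1* = 238/0.888 = 268, and then N_2* = 770 - 0.33·268 = 681.

N_1* ≈ 268, N_2* ≈ 681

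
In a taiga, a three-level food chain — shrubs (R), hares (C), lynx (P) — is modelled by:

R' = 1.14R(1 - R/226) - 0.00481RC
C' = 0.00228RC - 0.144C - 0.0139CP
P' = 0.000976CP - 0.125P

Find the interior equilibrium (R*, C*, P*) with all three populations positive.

From dP/dt = 0: 0.000976C* = 0.125, so C* = 128.
From dR/dt = 0: 1.14(1 - R*/226) = 0.00481·128, giving R* = 226·(1 - 0.54) = 104.
From dC/dt = 0: 0.00228·104 - 0.144 = 0.0139P*, so P* = 0.0928/0.0139 = 6.68.

R* ≈ 104, C* ≈ 128, P* ≈ 6.68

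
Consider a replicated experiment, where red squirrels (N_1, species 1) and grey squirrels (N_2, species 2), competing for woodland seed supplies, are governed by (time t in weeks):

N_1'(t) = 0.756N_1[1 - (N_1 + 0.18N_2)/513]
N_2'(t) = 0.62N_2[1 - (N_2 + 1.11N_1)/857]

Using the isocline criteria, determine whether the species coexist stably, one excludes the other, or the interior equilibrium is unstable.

Compare the nullcline intercepts: K1/α12 = 513/0.18 = 2850 > K2 = 857; K2/α21 = 857/1.11 = 772 > K1 = 513.
Since both inequalities hold, each species can invade when rare, so the interior equilibrium is stable.

stable coexistence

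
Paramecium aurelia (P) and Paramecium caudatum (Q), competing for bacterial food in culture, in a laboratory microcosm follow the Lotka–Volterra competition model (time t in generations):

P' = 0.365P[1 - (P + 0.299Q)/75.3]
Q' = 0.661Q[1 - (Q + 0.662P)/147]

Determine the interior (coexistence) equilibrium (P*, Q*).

Setting both brackets to zero gives the nullclines P + 0.299Q = 75.3 and 0.662P + Q = 147.
Substituting Q = 147 - 0.662P into the first: P(1 - 0.299·0.662) = 75.3 - 0.299·147.
So P* = 31.3/0.802 = 39.1, and then Q* = 147 - 0.662·39.1 = 121.

P* ≈ 39.1, Q* ≈ 121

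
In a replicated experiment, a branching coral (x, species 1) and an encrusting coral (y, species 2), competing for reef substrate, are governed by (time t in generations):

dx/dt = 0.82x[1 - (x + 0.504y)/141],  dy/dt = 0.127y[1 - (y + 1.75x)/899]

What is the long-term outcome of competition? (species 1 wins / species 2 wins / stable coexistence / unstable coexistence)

Compare the nullcline intercepts: K1/α12 = 141/0.504 = 280 < K2 = 899; K2/α21 = 899/1.75 = 514 > K1 = 141.
Since the inequalities point opposite ways, species 2 can invade but species 1 cannot.

species 2 excludes species 1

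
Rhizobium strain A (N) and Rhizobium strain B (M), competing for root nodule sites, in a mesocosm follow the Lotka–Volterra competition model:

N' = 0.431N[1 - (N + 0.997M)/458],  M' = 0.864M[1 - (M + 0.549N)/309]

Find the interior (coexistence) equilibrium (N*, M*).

Setting both brackets to zero gives the nullclines N + 0.997M = 458 and 0.549N + M = 309.
Substituting M = 309 - 0.549N into the first: N(1 - 0.997·0.549) = 458 - 0.997·309.
So N* = 150/0.453 = 331, and then M* = 309 - 0.549·331 = 127.

N* ≈ 331, M* ≈ 127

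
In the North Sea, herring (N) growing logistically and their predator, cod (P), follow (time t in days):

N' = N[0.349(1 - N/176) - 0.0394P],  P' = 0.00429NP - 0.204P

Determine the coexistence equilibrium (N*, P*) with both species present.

From dP/dt = 0 with P > 0: 0.00429N* = 0.204, so N* = 47.6.
Substitute into dN/dt = 0: 0.349(1 - 47.6/176) = 0.0394P*.
The bracket is 0.73, giving P* = 0.255/0.0394 = 6.46.

N* ≈ 47.6, P* ≈ 6.46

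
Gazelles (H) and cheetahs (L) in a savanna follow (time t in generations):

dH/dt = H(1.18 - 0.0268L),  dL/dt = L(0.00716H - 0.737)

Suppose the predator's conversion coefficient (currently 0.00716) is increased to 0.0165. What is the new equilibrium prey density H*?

At the interior fixed point, setting dL/dt = 0 with L > 0 fixes H* = (predator death rate)/(HL coefficient) — independent of the other coefficients.
With the change, H* = 0.737/0.0165 = 44.7; it falls from 103.

H* ≈ 44.7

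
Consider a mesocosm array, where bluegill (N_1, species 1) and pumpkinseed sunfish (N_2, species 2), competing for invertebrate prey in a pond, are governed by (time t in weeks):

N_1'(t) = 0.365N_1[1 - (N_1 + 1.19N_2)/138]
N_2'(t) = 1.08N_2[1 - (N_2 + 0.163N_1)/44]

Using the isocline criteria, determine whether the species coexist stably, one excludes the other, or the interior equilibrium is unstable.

Compare the nullcline intercepts: K1/α12 = 138/1.19 = 116 > K2 = 44; K2/α21 = 44/0.163 = 270 > K1 = 138.
Since both inequalities hold, each species can invade when rare, so the interior equilibrium is stable.

stable coexistence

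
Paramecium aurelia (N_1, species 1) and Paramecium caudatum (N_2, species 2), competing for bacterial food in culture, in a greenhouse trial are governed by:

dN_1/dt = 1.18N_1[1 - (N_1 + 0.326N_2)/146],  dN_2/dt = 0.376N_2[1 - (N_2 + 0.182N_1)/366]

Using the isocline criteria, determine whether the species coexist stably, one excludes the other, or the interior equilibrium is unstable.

stable coexistence

Compare the nullcline intercepts: K1/α12 = 146/0.326 = 448 > K2 = 366; K2/α21 = 366/0.182 = 2010 > K1 = 146.
Since both inequalities hold, each species can invade when rare, so the interior equilibrium is stable.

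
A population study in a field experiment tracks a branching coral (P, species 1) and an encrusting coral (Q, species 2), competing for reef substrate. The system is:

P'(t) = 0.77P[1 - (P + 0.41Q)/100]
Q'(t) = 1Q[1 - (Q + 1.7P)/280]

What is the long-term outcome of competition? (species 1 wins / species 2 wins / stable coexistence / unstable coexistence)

Compare the nullcline intercepts: K1/α12 = 100/0.41 = 244 < K2 = 280; K2/α21 = 280/1.7 = 165 > K1 = 100.
Since the inequalities point opposite ways, species 2 can invade but species 1 cannot.

species 2 excludes species 1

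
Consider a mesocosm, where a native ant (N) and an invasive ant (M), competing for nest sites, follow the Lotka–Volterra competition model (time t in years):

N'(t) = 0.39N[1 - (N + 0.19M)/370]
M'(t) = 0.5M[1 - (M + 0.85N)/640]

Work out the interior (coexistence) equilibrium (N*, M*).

Setting both brackets to zero gives the nullclines N + 0.19M = 370 and 0.85N + M = 640.
Substituting M = 640 - 0.85N into the first: N(1 - 0.19·0.85) = 370 - 0.19·640.
So N* = 248/0.839 = 296, and then M* = 640 - 0.85·296 = 388.

N* ≈ 296, M* ≈ 388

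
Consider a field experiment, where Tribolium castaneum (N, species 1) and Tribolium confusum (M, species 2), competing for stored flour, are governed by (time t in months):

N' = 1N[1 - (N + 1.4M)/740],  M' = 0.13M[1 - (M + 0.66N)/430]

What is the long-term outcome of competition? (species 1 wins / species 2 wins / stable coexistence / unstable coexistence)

Compare the nullcline intercepts: K1/α12 = 740/1.4 = 529 > K2 = 430; K2/α21 = 430/0.66 = 652 < K1 = 740.
Since the inequalities point opposite ways, species 1 can invade but species 2 cannot.

species 1 excludes species 2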